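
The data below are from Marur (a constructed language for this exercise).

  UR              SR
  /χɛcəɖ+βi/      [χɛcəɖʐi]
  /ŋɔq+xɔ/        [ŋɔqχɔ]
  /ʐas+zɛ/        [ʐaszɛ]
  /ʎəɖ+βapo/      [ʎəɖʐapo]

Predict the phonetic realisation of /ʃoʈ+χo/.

The data show progressive place assimilation: /β/ → [ʐ] after /ɖ/; /x/ → [χ] after /q/. In each pair only place changes, matching the preceding consonant, while manner and voice stay constant.
Nothing changes in [ʐaszɛ]: there the adjacent consonants already agree in place (/z/ and /s/ are both alveolar), so this form is consistent with the same rule.
/χ/ is a voiceless uvular fricative. The preceding trigger /ʈ/ is retroflex, so /χ/ must become retroflex as well.
Changing only its place to retroflex gives [ʂ] — the voiceless retroflex fricative.

[ʃoʈʂo]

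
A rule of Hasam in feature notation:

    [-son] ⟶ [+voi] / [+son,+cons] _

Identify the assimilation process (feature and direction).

The structural change is [+voi], and the conditioning segment [+son,+cons] (a sonorant consonant) is itself voiced, so the target comes to share the voicing of its neighbour — voicing assimilation.
The conditioning segment sits to the left of the focus bar, meaning the trigger precedes the segment that changes — progressive assimilation.

progressive voicing assimilation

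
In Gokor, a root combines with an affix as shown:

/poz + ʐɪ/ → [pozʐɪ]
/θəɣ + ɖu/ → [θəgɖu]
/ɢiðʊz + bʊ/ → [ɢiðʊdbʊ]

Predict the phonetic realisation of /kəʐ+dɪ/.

[kəɖdɪ]

The data show regressive manner assimilation: /ɣ/ → [g] before /ɖ/; /z/ → [d] before /b/. In each pair only manner changes, matching the following consonant, while place and voice stay constant.
No alternation appears in [pozʐɪ]: there the adjacent consonants already agree in manner (/z/ and /ʐ/ are both fricatives), so this form is consistent with the same rule.
The rule targets /ʐ/ (voiced retroflex fricative), which sits before the trigger /d/ (stop).
Changing only its manner to stop gives [ɖ] — the voiced retroflex stop.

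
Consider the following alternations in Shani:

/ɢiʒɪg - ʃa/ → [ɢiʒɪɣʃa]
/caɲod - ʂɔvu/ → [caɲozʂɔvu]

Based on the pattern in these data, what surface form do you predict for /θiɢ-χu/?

The data show regressive manner assimilation: /g/ → [ɣ] before /ʃ/; /d/ → [z] before /ʂ/. In each pair only manner changes, matching the following consonant, while place and voice stay constant.
The rule targets /ɢ/ (voiced uvular stop), which sits before the trigger /χ/ (fricative).
A voiced uvular fricative is [ʁ], so the surface segment is [ʁ].

[θiʁχu]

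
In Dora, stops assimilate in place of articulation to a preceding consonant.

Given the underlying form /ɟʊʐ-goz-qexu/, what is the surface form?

[ɟʊʐɖoztexu]

The rule targets /g/ (voiced velar stop), which sits after the trigger /ʐ/ (retroflex).
The voiced retroflex stop is [ɖ], so /g/ → [ɖ].
The same rule applies at the second boundary: /q/ → [t] next to /z/.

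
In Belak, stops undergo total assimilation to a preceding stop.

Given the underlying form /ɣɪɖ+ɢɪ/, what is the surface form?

[ɣɪɖɖɪ]

/ɢ/ is the segment targeted by the rule; it sits immediately after /ɖ/, so it assimilates completely and surfaces as [ɖ].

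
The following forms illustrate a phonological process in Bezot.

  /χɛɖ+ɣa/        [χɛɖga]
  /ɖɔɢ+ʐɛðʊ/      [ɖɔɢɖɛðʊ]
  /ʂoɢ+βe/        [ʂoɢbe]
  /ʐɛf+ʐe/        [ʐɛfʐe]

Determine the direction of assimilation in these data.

progressive

The segment that alternates is /ɣ/, which surfaces as [g] when adjacent to /ɖ/.
/ɣ/ is a fricative while /ɖ/ is a stop; the output [g] is a stop, matching the trigger — so the feature that spreads is manner.
Checking the remaining alternations: /ʐ/ → [ɖ] after /ɢ/ (fricative → stop, matching a stop); /β/ → [b] after /ɢ/ (fricative → stop, matching a stop) — only manner changes, and always toward the preceding segment.
No alternation appears in [ʐɛfʐe]: there the adjacent consonants already agree in manner (/ʐ/ and /f/ are both fricatives), so this form is consistent with the same rule.
Since the segment that changes follows the conditioning segment, the assimilation is progressive.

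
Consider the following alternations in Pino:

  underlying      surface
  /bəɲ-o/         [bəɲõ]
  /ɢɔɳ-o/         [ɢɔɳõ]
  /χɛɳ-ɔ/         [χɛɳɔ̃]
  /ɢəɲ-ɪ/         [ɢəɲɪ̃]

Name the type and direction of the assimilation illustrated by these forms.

progressive nasality assimilation (vowel nasalisation)

The vowel /o/ surfaces as nasalised [õ] next to the preceding nasal /ɲ/ — it has acquired the [+nasal] feature of its neighbour.
Likewise in the remaining data: /o/ → [õ] after /ɳ/; /ɔ/ → [ɔ̃] after /ɳ/; /ɪ/ → [ɪ̃] after /ɲ/ — each time a vowel is nasalised next to a preceding nasal.
Because the conditioning nasal is to the left of the vowel that changes, the process is progressive (perseverative).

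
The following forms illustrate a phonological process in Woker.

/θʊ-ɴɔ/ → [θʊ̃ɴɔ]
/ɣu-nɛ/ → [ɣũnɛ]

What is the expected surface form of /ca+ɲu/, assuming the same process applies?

[cãɲu]

The data show regressive nasality assimilation (vowel nasalisation): /ʊ/ → [ʊ̃] before /ɴ/; /u/ → [ũ] before /n/ — a vowel is nasalised by an immediately following nasal consonant.
The vowel /a/ is adjacent to the following nasal /ɲ/, so it acquires [+nasal] and surfaces as [ã].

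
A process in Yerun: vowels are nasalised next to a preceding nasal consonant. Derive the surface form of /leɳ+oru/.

[leɳõru]

The vowel /o/ is adjacent to the preceding nasal /ɳ/, so it acquires [+nasal] and surfaces as [õ].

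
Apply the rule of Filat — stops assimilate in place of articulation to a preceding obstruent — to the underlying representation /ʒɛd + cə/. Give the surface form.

/c/ is a voiceless palatal stop. The preceding trigger /d/ is alveolar, so /c/ must become alveolar as well.
A voiceless alveolar stop is [t], so the surface segment is [t].

[ʒɛdtə]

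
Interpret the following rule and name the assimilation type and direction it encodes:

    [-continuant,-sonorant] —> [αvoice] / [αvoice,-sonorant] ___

The shared variable α links the value of [voice] on the target to the same value on the neighbouring segment, so voicing is the feature that assimilates.
Since the environment is written before the underscore, the trigger precedes the target; the direction is progressive.

progressive voicing assimilation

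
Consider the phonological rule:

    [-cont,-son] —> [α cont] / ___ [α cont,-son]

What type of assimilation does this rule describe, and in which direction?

The rule copies [cont] (continuancy) from the environment onto the target stops; since [±cont] encodes the stop/fricative manner contrast, the assimilating dimension is manner.
Since the environment is written after the underscore, the trigger follows the target; the direction is regressive.

regressive manner assimilation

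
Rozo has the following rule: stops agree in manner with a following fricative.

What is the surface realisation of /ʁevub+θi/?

The rule targets /b/ (voiced bilabial stop), which sits before the trigger /θ/ (fricative).
A voiced bilabial fricative is [β], so the surface segment is [β].

[ʁevuβθi]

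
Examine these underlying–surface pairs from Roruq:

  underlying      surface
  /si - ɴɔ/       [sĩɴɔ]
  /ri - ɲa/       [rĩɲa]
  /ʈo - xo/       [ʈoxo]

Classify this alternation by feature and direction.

The vowel /i/ surfaces as nasalised [ĩ] next to the following nasal /ɴ/ — it has acquired the [+nasal] feature of its neighbour.
Likewise in the remaining data: /i/ → [ĩ] before /ɲ/ — each time a vowel is nasalised next to a following nasal.
No change occurs in [ʈoxo] because the vowel at the boundary is adjacent to an oral consonant, not a nasal (/o/ next to /x/).
Because the conditioning nasal is to the right of the vowel that changes, the process is regressive (anticipatory).

regressive nasality assimilation (vowel nasalisation)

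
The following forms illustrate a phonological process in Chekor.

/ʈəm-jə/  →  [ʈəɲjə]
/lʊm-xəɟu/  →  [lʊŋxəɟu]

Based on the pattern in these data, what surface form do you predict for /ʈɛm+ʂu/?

[ʈɛɳʂu]

The data show regressive place assimilation: /m/ → [ɲ] before /j/; /m/ → [ŋ] before /x/. In each pair only place changes, matching the following consonant, while manner and voice stay constant.
/m/ is a voiced bilabial nasal. The following trigger /ʂ/ is retroflex, so /m/ must become retroflex as well.
Changing only its place to retroflex gives [ɳ] — the voiced retroflex nasal.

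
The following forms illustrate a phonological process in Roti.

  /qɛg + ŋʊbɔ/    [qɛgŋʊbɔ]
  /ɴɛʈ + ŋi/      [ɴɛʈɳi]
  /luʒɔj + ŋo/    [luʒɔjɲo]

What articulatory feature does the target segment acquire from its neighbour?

Comparing underlying and surface forms, /ŋ/ → [ɳ] is the alternation; the neighbouring /ʈ/ is constant.
/ŋ/ is velar while /ʈ/ is retroflex; the output [ɳ] is retroflex, matching the trigger — so the feature that spreads is place.
Checking the remaining alternation: /ŋ/ → [ɲ] after /j/ (velar → palatal, matching palatal) — only place changes, and always toward the preceding segment.
No alternation appears in [qɛgŋʊbɔ]: there the adjacent consonants already agree in place (/ŋ/ and /g/ are both velar), so this form is consistent with the same rule.

place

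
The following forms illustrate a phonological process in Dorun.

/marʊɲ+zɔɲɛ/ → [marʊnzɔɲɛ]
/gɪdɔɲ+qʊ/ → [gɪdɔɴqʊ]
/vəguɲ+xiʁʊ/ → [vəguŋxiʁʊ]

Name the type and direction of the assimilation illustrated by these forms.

Comparing underlying and surface forms, /ɲ/ → [n] is the alternation; the neighbouring /z/ is constant.
/ɲ/ is palatal while /z/ is alveolar; the output [n] is alveolar, matching the trigger — so the feature that spreads is place.
Manner and voice are unchanged, so the assimilation is partial, not total.
The other alternating forms pattern the same way: /ɲ/ → [ɴ] before /q/ (palatal → uvular, matching uvular); /ɲ/ → [ŋ] before /x/ (palatal → velar, matching velar) — only place changes, and always toward the following segment.
Since the segment that changes precedes the conditioning segment, the assimilation is regressive.

regressive place assimilation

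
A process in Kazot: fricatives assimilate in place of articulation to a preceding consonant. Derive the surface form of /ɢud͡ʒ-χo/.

[ɢud͡ʒʃo]

The rule targets /χ/ (voiceless uvular fricative), which sits after the trigger /d͡ʒ/ (postalveolar).
Changing only its place to postalveolar gives [ʃ] — the voiceless postalveolar fricative.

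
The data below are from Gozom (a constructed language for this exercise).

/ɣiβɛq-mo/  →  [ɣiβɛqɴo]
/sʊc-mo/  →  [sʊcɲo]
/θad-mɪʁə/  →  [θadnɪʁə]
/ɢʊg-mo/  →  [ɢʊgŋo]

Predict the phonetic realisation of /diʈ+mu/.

The data show progressive place assimilation: /m/ → [ɴ] after /q/; /m/ → [ɲ] after /c/; /m/ → [n] after /d/; /m/ → [ŋ] after /g/. In each pair only place changes, matching the preceding consonant, while manner and voice stay constant.
The rule targets /m/ (voiced bilabial nasal), which sits after the trigger /ʈ/ (retroflex).
A voiced retroflex nasal is [ɳ], so the surface segment is [ɳ].

[diʈɳu]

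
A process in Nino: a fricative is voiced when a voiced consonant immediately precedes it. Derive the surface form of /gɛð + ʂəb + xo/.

[gɛðʐəbɣo]

/ʂ/ is a voiceless retroflex fricative. The preceding trigger /ð/ is voiced, so /ʂ/ must become voiced as well.
A voiced retroflex fricative is [ʐ], so the surface segment is [ʐ].
At the second juncture, /x/ likewise becomes [ɣ] adjacent to /b/.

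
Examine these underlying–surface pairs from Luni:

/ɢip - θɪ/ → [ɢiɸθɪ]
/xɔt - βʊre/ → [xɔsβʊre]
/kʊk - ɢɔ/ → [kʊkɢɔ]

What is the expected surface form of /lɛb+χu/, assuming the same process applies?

The data show regressive manner assimilation: /p/ → [ɸ] before /θ/; /t/ → [s] before /β/. In each pair only manner changes, matching the following consonant, while place and voice stay constant.
Nothing changes in [kʊkɢɔ]: there the adjacent consonants already agree in manner (/k/ and /ɢ/ are both stops), so this form is consistent with the same rule.
The rule targets /b/ (voiced bilabial stop), which sits before the trigger /χ/ (fricative).
Changing only its manner to fricative gives [β] — the voiced bilabial fricative.

[lɛβχu]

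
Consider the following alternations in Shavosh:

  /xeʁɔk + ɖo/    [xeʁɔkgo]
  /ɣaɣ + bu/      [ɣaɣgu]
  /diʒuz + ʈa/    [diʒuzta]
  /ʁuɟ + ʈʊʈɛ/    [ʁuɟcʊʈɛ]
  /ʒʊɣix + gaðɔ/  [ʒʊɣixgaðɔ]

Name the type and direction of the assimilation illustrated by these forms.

The segment that alternates is /ɖ/, which surfaces as [g] when adjacent to /k/.
The change retroflex → velar matches the place of the preceding /k/, identifying this as place assimilation.
Manner and voice are unchanged, so the assimilation is partial, not total.
Checking the remaining alternations: /b/ → [g] after /ɣ/ (bilabial → velar, matching velar); /ʈ/ → [t] after /z/ (retroflex → alveolar, matching alveolar); /ʈ/ → [c] after /ɟ/ (retroflex → palatal, matching palatal) — only place changes, and always toward the preceding segment.
No alternation appears in [ʒʊɣixgaðɔ]: there the adjacent consonants already agree in place (/g/ and /x/ are both velar), so this form is consistent with the same rule.
Since the segment that changes follows the conditioning segment, the assimilation is progressive.

progressive place assimilation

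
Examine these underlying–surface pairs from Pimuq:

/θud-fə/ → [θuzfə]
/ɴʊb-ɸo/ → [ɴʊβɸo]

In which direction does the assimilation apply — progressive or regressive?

Underlying /d/ is realised as [z] next to /f/; /f/ itself does not change.
The change stop → fricative matches the manner of the following /f/, identifying this as manner assimilation.
The other alternating form patterns the same way: /b/ → [β] before /ɸ/ (stop → fricative, matching a fricative) — only manner changes, and always toward the following segment.
Since the segment that changes precedes the conditioning segment, the assimilation is regressive.

regressive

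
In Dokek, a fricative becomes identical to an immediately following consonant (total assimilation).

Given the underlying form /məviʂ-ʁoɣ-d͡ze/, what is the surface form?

[məviʁʁod͡zd͡ze]

/ʂ/ is the segment targeted by the rule; it sits immediately before /ʁ/, so it assimilates completely and surfaces as [ʁ].
At the second juncture, /ɣ/ likewise becomes [d͡z] adjacent to /d͡z/.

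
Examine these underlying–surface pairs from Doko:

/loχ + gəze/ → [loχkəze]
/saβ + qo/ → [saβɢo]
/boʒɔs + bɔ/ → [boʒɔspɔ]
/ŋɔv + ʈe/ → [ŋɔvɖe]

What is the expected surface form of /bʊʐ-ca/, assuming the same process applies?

The data show progressive voicing assimilation: /g/ → [k] after /χ/; /q/ → [ɢ] after /β/; /b/ → [p] after /s/; /ʈ/ → [ɖ] after /v/. In each pair only voicing changes, matching the preceding consonant, while place and manner stay constant.
/c/ is a voiceless palatal stop. The preceding trigger /ʐ/ is voiced, so /c/ must become voiced as well.
Changing only its voicing to voiced gives [ɟ] — the voiced palatal stop.

[bʊʐɟa]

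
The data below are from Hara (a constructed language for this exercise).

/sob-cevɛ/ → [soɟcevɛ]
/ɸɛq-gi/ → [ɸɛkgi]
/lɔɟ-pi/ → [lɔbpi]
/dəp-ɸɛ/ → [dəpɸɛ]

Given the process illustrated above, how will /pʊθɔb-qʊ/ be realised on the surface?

The data show regressive place assimilation: /b/ → [ɟ] before /c/; /q/ → [k] before /g/; /ɟ/ → [b] before /p/. In each pair only place changes, matching the following consonant, while manner and voice stay constant.
Nothing changes in [dəpɸɛ]: there the adjacent consonants already agree in place (/p/ and /ɸ/ are both bilabial), so this form is consistent with the same rule.
/b/ is a voiced bilabial stop. The following trigger /q/ is uvular, so /b/ must become uvular as well.
Changing only its place to uvular gives [ɢ] — the voiced uvular stop.

[pʊθɔɢqʊ]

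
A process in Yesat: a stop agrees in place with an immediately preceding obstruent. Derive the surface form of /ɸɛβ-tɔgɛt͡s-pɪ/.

/t/ is a voiceless alveolar stop. The preceding trigger /β/ is bilabial, so /t/ must become bilabial as well.
Changing only its place to bilabial gives [p] — the voiceless bilabial stop.
At the second juncture, /p/ likewise becomes [t] adjacent to /t͡s/.

[ɸɛβpɔgɛt͡stɪ]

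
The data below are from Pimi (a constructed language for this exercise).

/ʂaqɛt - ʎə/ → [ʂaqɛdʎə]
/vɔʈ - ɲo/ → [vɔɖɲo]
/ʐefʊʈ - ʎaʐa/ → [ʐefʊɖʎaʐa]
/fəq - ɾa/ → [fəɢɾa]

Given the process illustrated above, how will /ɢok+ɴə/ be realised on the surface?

[ɢogɴə]

The data show regressive voicing assimilation: /t/ → [d] before /ʎ/; /ʈ/ → [ɖ] before /ɲ/; /ʈ/ → [ɖ] before /ʎ/; /q/ → [ɢ] before /ɾ/. In each pair only voicing changes, matching the following consonant, while place and manner stay constant.
The rule targets /k/ (voiceless velar stop), which sits before the trigger /ɴ/ (voiced).
A voiced velar stop is [g], so the surface segment is [g].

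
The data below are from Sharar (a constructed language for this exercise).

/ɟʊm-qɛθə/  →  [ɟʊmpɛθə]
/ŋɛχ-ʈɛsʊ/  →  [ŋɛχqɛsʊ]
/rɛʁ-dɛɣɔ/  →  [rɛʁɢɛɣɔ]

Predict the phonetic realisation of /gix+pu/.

[gixku]

The data show progressive place assimilation: /q/ → [p] after /m/; /ʈ/ → [q] after /χ/; /d/ → [ɢ] after /ʁ/. In each pair only place changes, matching the preceding consonant, while manner and voice stay constant.
/p/ is a voiceless bilabial stop. The preceding trigger /x/ is velar, so /p/ must become velar as well.
Changing only its place to velar gives [k] — the voiceless velar stop.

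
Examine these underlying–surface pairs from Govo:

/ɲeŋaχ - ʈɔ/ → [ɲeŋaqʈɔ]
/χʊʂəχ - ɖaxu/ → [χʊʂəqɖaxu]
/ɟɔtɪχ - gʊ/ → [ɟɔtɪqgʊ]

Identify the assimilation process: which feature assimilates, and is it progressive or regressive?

Underlying /χ/ is realised as [q] next to /ʈ/; /ʈ/ itself does not change.
/χ/ is a fricative while /ʈ/ is a stop; the output [q] is a stop, matching the trigger — so the feature that spreads is manner.
Place and voice are unchanged, so the assimilation is partial, not total.
The other alternating forms pattern the same way: /χ/ → [q] before /ɖ/ (fricative → stop, matching a stop); /χ/ → [q] before /g/ (fricative → stop, matching a stop) — only manner changes, and always toward the following segment.
Since the segment that changes precedes the conditioning segment, the assimilation is regressive.

regressive manner assimilation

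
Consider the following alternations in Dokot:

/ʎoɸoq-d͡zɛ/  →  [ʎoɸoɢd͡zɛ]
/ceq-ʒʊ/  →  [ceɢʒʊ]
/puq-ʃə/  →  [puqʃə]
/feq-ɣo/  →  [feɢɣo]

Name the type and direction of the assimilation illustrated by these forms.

Underlying /q/ is realised as [ɢ] next to /d͡z/; /d͡z/ itself does not change.
/q/ is voiceless while /d͡z/ is voiced; the output [ɢ] is voiced, matching the trigger — so the feature that spreads is voicing.
Place and manner are unchanged, so the assimilation is partial, not total.
The same holds elsewhere in the data: /q/ → [ɢ] before /ʒ/ (voiceless → voiced, matching voiced); /q/ → [ɢ] before /ɣ/ (voiceless → voiced, matching voiced) — only voicing changes, and always toward the following segment.
No alternation appears in [puqʃə]: there the adjacent consonants already agree in voicing (/q/ and /ʃ/ are both voiceless), so this form is consistent with the same rule.
Since the segment that changes precedes the conditioning segment, the assimilation is regressive.

regressive voicing assimilation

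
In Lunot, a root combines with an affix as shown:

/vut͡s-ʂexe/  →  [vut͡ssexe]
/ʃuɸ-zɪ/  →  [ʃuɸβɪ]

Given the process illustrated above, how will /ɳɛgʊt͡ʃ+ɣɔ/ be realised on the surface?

[ɳɛgʊt͡ʃʒɔ]

The data show progressive place assimilation: /ʂ/ → [s] after /t͡s/; /z/ → [β] after /ɸ/. In each pair only place changes, matching the preceding consonant, while manner and voice stay constant.
The rule targets /ɣ/ (voiced velar fricative), which sits after the trigger /t͡ʃ/ (postalveolar).
A voiced postalveolar fricative is [ʒ], so the surface segment is [ʒ].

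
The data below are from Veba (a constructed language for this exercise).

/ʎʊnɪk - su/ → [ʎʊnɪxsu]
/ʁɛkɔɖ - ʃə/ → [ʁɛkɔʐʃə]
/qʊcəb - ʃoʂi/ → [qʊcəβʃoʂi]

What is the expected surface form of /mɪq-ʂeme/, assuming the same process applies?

The data show regressive manner assimilation: /k/ → [x] before /s/; /ɖ/ → [ʐ] before /ʃ/; /b/ → [β] before /ʃ/. In each pair only manner changes, matching the following consonant, while place and voice stay constant.
The rule targets /q/ (voiceless uvular stop), which sits before the trigger /ʂ/ (fricative).
Changing only its manner to fricative gives [χ] — the voiceless uvular fricative.

[mɪχʂeme]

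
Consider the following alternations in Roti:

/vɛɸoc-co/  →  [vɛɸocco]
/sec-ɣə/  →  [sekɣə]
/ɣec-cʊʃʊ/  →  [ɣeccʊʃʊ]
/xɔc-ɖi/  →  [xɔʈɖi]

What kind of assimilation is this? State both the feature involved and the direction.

regressive place assimilation

Comparing underlying and surface forms, /c/ → [k] is the alternation; the neighbouring /ɣ/ is constant.
The change palatal → velar matches the place of the following /ɣ/, identifying this as place assimilation.
Manner and voice are unchanged, so the assimilation is partial, not total.
The other alternating form patterns the same way: /c/ → [ʈ] before /ɖ/ (palatal → retroflex, matching retroflex) — only place changes, and always toward the following segment.
No alternation appears in [vɛɸocco], [ɣeccʊʃʊ]: there the adjacent consonants already agree in place (/c/ and /c/ are both palatal; /c/ and /c/ are both palatal), so these forms are consistent with the same rule.
The trigger is the following segment, so the direction is regressive (anticipatory).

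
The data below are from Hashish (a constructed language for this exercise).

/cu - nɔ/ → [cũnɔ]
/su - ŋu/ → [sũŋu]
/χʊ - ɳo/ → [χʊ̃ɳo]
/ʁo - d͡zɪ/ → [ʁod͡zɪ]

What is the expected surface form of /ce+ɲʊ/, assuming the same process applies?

The data show regressive nasality assimilation (vowel nasalisation): /u/ → [ũ] before /n/; /u/ → [ũ] before /ŋ/; /ʊ/ → [ʊ̃] before /ɳ/ — a vowel is nasalised by an immediately following nasal consonant.
No change occurs in [ʁod͡zɪ] because the vowel at the boundary is adjacent to an oral consonant, not a nasal (/o/ next to /d͡z/).
The vowel /e/ is adjacent to the following nasal /ɲ/, so it acquires [+nasal] and surfaces as [ẽ].

[cẽɲʊ]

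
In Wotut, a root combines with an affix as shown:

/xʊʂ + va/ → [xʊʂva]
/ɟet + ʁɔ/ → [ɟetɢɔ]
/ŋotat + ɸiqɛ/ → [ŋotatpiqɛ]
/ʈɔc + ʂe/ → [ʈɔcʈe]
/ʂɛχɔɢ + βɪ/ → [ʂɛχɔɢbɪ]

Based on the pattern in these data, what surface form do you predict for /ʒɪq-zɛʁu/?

[ʒɪqdɛʁu]

The data show progressive manner assimilation: /ʁ/ → [ɢ] after /t/; /ɸ/ → [p] after /t/; /ʂ/ → [ʈ] after /c/; /β/ → [b] after /ɢ/. In each pair only manner changes, matching the preceding consonant, while place and voice stay constant.
Nothing changes in [xʊʂva]: there the adjacent consonants already agree in manner (/v/ and /ʂ/ are both fricatives), so this form is consistent with the same rule.
The rule targets /z/ (voiced alveolar fricative), which sits after the trigger /q/ (stop).
The voiced alveolar stop is [d], so /z/ → [d].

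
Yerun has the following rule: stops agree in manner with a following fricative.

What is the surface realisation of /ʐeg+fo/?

[ʐeɣfo]

The rule targets /g/ (voiced velar stop), which sits before the trigger /f/ (fricative).
A voiced velar fricative is [ɣ], so the surface segment is [ɣ].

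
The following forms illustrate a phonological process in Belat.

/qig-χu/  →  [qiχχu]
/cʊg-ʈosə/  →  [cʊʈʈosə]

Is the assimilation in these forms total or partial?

The segment that alternates is /g/, which surfaces as [χ] when adjacent to /χ/.
The output [χ] is identical to the trigger /χ/ — every feature (place, manner, voicing) has been copied — so this is total assimilation.
The remaining alternation confirms this: /g/ → [ʈ] before /ʈ/ — in each case the output is a copy of the following consonant.

total assimilation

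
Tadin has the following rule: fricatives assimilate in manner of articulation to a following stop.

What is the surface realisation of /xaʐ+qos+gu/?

The rule targets /ʐ/ (voiced retroflex fricative), which sits before the trigger /q/ (stop).
A voiced retroflex stop is [ɖ], so the surface segment is [ɖ].
The same rule applies at the second boundary: /s/ → [t] next to /g/.

[xaɖqotgu]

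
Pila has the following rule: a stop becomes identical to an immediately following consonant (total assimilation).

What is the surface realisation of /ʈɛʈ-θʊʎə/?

[ʈɛθθʊʎə]

/ʈ/ is the segment targeted by the rule; it sits immediately before /θ/, so it assimilates completely and surfaces as [θ].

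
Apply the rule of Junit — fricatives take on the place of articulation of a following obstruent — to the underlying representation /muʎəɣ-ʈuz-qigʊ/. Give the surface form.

[muʎəʐʈuʁqigʊ]

The rule targets /ɣ/ (voiced velar fricative), which sits before the trigger /ʈ/ (retroflex).
Changing only its place to retroflex gives [ʐ] — the voiced retroflex fricative.
The same rule applies at the second boundary: /z/ → [ʁ] next to /q/.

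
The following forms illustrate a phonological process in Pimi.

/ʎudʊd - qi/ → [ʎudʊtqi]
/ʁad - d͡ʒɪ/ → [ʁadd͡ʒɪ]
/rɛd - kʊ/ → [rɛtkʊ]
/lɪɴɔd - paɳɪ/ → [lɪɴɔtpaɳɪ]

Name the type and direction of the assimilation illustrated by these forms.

regressive voicing assimilation

The segment that alternates is /d/, which surfaces as [t] when adjacent to /q/.
The change voiced → voiceless matches the voicing of the following /q/, identifying this as voicing assimilation.
Place and manner are unchanged, so the assimilation is partial, not total.
The same holds elsewhere in the data: /d/ → [t] before /k/ (voiced → voiceless, matching voiceless); /d/ → [t] before /p/ (voiced → voiceless, matching voiceless) — only voicing changes, and always toward the following segment.
Nothing changes in [ʁadd͡ʒɪ]: there the adjacent consonants already agree in voicing (/d/ and /d͡ʒ/ are both voiced), so this form is consistent with the same rule.
The trigger is the following segment, so the direction is regressive (anticipatory).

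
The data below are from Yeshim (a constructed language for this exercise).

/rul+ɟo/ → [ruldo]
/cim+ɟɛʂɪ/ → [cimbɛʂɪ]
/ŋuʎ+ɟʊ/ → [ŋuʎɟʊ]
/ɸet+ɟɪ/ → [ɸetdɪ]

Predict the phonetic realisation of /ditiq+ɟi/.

[ditiqɢi]

The data show progressive place assimilation: /ɟ/ → [d] after /l/; /ɟ/ → [b] after /m/; /ɟ/ → [d] after /t/. In each pair only place changes, matching the preceding consonant, while manner and voice stay constant.
Nothing changes in [ŋuʎɟʊ]: there the adjacent consonants already agree in place (/ɟ/ and /ʎ/ are both palatal), so this form is consistent with the same rule.
/ɟ/ is a voiced palatal stop. The preceding trigger /q/ is uvular, so /ɟ/ must become uvular as well.
Changing only its place to uvular gives [ɢ] — the voiced uvular stop.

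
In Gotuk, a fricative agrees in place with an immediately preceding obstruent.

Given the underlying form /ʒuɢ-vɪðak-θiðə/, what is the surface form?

[ʒuɢʁɪðakxiðə]

The rule targets /v/ (voiced labiodental fricative), which sits after the trigger /ɢ/ (uvular).
A voiced uvular fricative is [ʁ], so the surface segment is [ʁ].
The same rule applies at the second boundary: /θ/ → [x] next to /k/.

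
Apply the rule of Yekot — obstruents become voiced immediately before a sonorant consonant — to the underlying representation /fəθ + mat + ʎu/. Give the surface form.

[fəðmadʎu]

The rule targets /θ/ (voiceless dental fricative), which sits before the trigger /m/ (voiced).
Changing only its voicing to voiced gives [ð] — the voiced dental fricative.
The same rule applies at the second boundary: /t/ → [d] next to /ʎ/.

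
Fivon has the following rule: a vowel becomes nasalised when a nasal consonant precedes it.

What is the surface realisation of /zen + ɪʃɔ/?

The vowel /ɪ/ is adjacent to the preceding nasal /n/, so it acquires [+nasal] and surfaces as [ɪ̃].

[zenɪ̃ʃɔ]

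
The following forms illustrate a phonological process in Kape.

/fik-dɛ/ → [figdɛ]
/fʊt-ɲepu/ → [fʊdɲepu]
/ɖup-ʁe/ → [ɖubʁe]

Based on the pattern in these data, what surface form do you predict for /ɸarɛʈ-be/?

[ɸarɛɖbe]

The data show regressive voicing assimilation: /k/ → [g] before /d/; /t/ → [d] before /ɲ/; /p/ → [b] before /ʁ/. In each pair only voicing changes, matching the following consonant, while place and manner stay constant.
/ʈ/ is a voiceless retroflex stop. The following trigger /b/ is voiced, so /ʈ/ must become voiced as well.
Changing only its voicing to voiced gives [ɖ] — the voiced retroflex stop.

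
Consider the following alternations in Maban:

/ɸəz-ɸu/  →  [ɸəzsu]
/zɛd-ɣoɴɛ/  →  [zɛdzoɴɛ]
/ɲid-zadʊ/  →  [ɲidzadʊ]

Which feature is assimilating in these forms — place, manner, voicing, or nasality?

place

The segment that alternates is /ɸ/, which surfaces as [s] when adjacent to /z/.
The change bilabial → alveolar matches the place of the preceding /z/, identifying this as place assimilation.
The same holds elsewhere in the data: /ɣ/ → [z] after /d/ (velar → alveolar, matching alveolar) — only place changes, and always toward the preceding segment.
Nothing changes in [ɲidzadʊ]: there the adjacent consonants already agree in place (/z/ and /d/ are both alveolar), so this form is consistent with the same rule.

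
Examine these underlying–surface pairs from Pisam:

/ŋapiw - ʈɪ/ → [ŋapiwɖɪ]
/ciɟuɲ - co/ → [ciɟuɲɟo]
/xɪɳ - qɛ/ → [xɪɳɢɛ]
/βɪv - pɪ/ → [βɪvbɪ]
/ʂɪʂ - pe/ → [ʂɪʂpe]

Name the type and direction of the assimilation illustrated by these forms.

Underlying /ʈ/ is realised as [ɖ] next to /w/; /w/ itself does not change.
/ʈ/ is voiceless while /w/ is voiced; the output [ɖ] is voiced, matching the trigger — so the feature that spreads is voicing.
Place and manner are unchanged, so the assimilation is partial, not total.
The other alternating forms pattern the same way: /c/ → [ɟ] after /ɲ/ (voiceless → voiced, matching voiced); /q/ → [ɢ] after /ɳ/ (voiceless → voiced, matching voiced); /p/ → [b] after /v/ (voiceless → voiced, matching voiced) — only voicing changes, and always toward the preceding segment.
Nothing changes in [ʂɪʂpe]: there the adjacent consonants already agree in voicing (/p/ and /ʂ/ are both voiceless), so this form is consistent with the same rule.
Since the segment that changes follows the conditioning segment, the assimilation is progressive.

progressive voicing assimilation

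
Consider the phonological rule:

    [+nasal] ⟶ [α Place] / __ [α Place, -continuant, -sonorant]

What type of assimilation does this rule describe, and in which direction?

regressive place assimilation

The shared variable α links the value of the place features (abbreviated [Place]) on the target to the same value on the neighbouring segment, so place is the feature that assimilates.
The conditioning segment sits to the right of the focus bar, meaning the trigger follows the segment that changes — regressive assimilation.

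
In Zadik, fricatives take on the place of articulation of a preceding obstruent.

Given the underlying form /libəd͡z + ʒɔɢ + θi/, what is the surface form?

[libəd͡zzɔɢχi]

The rule targets /ʒ/ (voiced postalveolar fricative), which sits after the trigger /d͡z/ (alveolar).
A voiced alveolar fricative is [z], so the surface segment is [z].
The same rule applies at the second boundary: /θ/ → [χ] next to /ɢ/.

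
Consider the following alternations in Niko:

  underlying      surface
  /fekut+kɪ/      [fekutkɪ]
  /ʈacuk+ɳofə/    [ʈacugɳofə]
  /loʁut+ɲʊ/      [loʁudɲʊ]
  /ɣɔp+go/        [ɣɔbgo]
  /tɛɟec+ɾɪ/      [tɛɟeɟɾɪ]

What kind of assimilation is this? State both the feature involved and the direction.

Comparing underlying and surface forms, /k/ → [g] is the alternation; the neighbouring /ɳ/ is constant.
/k/ is voiceless while /ɳ/ is voiced; the output [g] is voiced, matching the trigger — so the feature that spreads is voicing.
Place and manner are unchanged, so the assimilation is partial, not total.
Checking the remaining alternations: /t/ → [d] before /ɲ/ (voiceless → voiced, matching voiced); /p/ → [b] before /g/ (voiceless → voiced, matching voiced); /c/ → [ɟ] before /ɾ/ (voiceless → voiced, matching voiced) — only voicing changes, and always toward the following segment.
No alternation appears in [fekutkɪ]: there the adjacent consonants already agree in voicing (/t/ and /k/ are both voiceless), so this form is consistent with the same rule.
The trigger is the following segment, so the direction is regressive (anticipatory).

regressive voicing assimilation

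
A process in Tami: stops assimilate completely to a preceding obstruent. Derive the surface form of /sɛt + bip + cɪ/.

/b/ is the segment targeted by the rule; it sits immediately after /t/, so it assimilates completely and surfaces as [t].
The same rule applies at the second boundary: /c/ → [p] next to /p/.

[sɛttippɪ]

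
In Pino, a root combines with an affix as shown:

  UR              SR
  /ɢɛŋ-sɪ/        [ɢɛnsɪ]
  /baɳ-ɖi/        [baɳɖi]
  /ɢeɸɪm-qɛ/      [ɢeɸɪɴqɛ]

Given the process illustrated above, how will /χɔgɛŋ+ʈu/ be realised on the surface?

[χɔgɛɳʈu]

The data show regressive place assimilation: /ŋ/ → [n] before /s/; /m/ → [ɴ] before /q/. In each pair only place changes, matching the following consonant, while manner and voice stay constant.
No alternation appears in [baɳɖi]: there the adjacent consonants already agree in place (/ɳ/ and /ɖ/ are both retroflex), so this form is consistent with the same rule.
The rule targets /ŋ/ (voiced velar nasal), which sits before the trigger /ʈ/ (retroflex).
A voiced retroflex nasal is [ɳ], so the surface segment is [ɳ].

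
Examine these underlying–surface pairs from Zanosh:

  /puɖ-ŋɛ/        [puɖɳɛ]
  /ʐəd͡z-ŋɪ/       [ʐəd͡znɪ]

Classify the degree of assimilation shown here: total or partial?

Underlying /ŋ/ is realised as [ɳ] next to /ɖ/; /ɖ/ itself does not change.
/ŋ/ is velar while /ɖ/ is retroflex; the output [ɳ] is retroflex, matching the trigger — so the feature that spreads is place.
Manner and voice are unchanged, so the assimilation is partial, not total.
The other alternating form patterns the same way: /ŋ/ → [n] after /d͡z/ (velar → alveolar, matching alveolar) — only place changes, and always toward the preceding segment.

partial assimilation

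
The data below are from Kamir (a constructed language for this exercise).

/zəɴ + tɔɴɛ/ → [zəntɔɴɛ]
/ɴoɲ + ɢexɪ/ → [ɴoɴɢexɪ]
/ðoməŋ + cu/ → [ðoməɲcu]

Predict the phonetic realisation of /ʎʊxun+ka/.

The data show regressive place assimilation: /ɴ/ → [n] before /t/; /ɲ/ → [ɴ] before /ɢ/; /ŋ/ → [ɲ] before /c/. In each pair only place changes, matching the following consonant, while manner and voice stay constant.
/n/ is a voiced alveolar nasal. The following trigger /k/ is velar, so /n/ must become velar as well.
A voiced velar nasal is [ŋ], so the surface segment is [ŋ].

[ʎʊxuŋka]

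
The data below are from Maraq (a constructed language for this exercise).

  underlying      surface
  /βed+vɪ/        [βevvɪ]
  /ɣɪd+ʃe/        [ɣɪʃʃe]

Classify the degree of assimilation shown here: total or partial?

total assimilation

Underlying /d/ is realised as [v] next to /v/; /v/ itself does not change.
The output [v] is identical to the trigger /v/ — every feature (place, manner, voicing) has been copied — so this is total assimilation.
The remaining alternation confirms this: /d/ → [ʃ] before /ʃ/ — in each case the output is a copy of the following consonant.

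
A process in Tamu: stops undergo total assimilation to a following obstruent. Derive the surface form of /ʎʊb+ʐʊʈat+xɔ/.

[ʎʊʐʐʊʈaxxɔ]

/b/ is the segment targeted by the rule; it sits immediately before /ʐ/, so it assimilates completely and surfaces as [ʐ].
At the second juncture, /t/ likewise becomes [x] adjacent to /x/.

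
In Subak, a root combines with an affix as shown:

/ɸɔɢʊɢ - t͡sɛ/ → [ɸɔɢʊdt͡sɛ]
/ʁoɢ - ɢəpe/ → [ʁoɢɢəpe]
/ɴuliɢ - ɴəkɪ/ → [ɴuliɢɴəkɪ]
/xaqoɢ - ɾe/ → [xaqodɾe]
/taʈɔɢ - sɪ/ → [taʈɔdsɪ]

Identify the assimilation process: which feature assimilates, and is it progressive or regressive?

regressive place assimilation

Comparing underlying and surface forms, /ɢ/ → [d] is the alternation; the neighbouring /t͡s/ is constant.
/ɢ/ is uvular while /t͡s/ is alveolar; the output [d] is alveolar, matching the trigger — so the feature that spreads is place.
Manner and voice are unchanged, so the assimilation is partial, not total.
The same holds elsewhere in the data: /ɢ/ → [d] before /ɾ/ (uvular → alveolar, matching alveolar); /ɢ/ → [d] before /s/ (uvular → alveolar, matching alveolar) — only place changes, and always toward the following segment.
Nothing changes in [ʁoɢɢəpe], [ɴuliɢɴəkɪ]: there the adjacent consonants already agree in place (/ɢ/ and /ɢ/ are both uvular; /ɢ/ and /ɴ/ are both uvular), so these forms are consistent with the same rule.
The trigger is the following segment, so the direction is regressive (anticipatory).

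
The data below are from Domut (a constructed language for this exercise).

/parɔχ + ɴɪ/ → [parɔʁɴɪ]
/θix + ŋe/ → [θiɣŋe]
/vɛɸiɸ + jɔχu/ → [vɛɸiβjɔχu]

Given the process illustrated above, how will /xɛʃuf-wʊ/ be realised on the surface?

[xɛʃuvwʊ]

The data show regressive voicing assimilation: /χ/ → [ʁ] before /ɴ/; /x/ → [ɣ] before /ŋ/; /ɸ/ → [β] before /j/. In each pair only voicing changes, matching the following consonant, while place and manner stay constant.
/f/ is a voiceless labiodental fricative. The following trigger /w/ is voiced, so /f/ must become voiced as well.
The voiced labiodental fricative is [v], so /f/ → [v].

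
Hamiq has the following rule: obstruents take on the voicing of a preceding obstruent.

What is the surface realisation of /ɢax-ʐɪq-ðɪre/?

[ɢaxʂɪqθɪre]

The rule targets /ʐ/ (voiced retroflex fricative), which sits after the trigger /x/ (voiceless).
A voiceless retroflex fricative is [ʂ], so the surface segment is [ʂ].
At the second juncture, /ð/ likewise becomes [θ] adjacent to /q/.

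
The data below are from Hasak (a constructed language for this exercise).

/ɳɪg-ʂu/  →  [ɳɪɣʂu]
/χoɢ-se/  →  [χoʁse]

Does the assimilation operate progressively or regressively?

Comparing underlying and surface forms, /g/ → [ɣ] is the alternation; the neighbouring /ʂ/ is constant.
/g/ is a stop while /ʂ/ is a fricative; the output [ɣ] is a fricative, matching the trigger — so the feature that spreads is manner.
The same holds elsewhere in the data: /ɢ/ → [ʁ] before /s/ (stop → fricative, matching a fricative) — only manner changes, and always toward the following segment.
Since the segment that changes precedes the conditioning segment, the assimilation is regressive.

regressive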